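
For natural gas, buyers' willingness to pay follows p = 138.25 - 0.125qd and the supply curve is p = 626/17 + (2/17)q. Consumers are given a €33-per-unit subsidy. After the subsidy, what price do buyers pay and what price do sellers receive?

Pre-subsidy: 138.25 - 0.125q = 626/17 + (2/17)q gives q* = 418 and p* = 86.
With the rebate, buyers effectively pay pb = ps − 33, where ps is the price sellers receive.
On the curves, pb = 138.25 - 0.125q and ps = 626/17 + (2/17)q; the wedge ps − pb = 33 gives 626/17 + (2/17)q − (138.25 - 0.125q) = 33, so q' = 554.
Then pb = 138.25 − 0.125·554 = 69 and ps = 626/17 + (2/17)·554 = 102.

Buyers pay €69; sellers receive €102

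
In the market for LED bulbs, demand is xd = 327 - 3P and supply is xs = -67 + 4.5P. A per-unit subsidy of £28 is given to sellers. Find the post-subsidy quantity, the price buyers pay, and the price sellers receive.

Pre-subsidy: 327 - 3P = -67 + 4.5P gives P* = 788/15, x* = 169.4.
With the subsidy, sellers receive Ps = Pb + 28 for each unit, where Pb is the price buyers pay.
Supply in terms of Pb becomes xs = -67 + 4.5(Pb + 28) = 59 + 4.5Pb. Setting this equal to demand: 327 - 3Pb = 59 + 4.5Pb, so Pb = 536/15.
Sellers receive Ps = 536/15 + 28 = 956/15; x' = 327 − 3·(536/15) = 219.8.

x' = 219.8; buyers pay 536/15; sellers receive 956/15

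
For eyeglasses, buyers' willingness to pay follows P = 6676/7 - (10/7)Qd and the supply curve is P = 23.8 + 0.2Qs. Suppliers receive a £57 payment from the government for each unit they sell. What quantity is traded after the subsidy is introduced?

Pre-subsidy: 6676/7 - (10/7)Q = 23.8 + 0.2Q gives Q* = 571 and P* = 138.
With the subsidy, sellers receive Ps = Pb + 57 for each unit, where Pb is the price buyers pay.
On the curves, Pb = 6676/7 - (10/7)Q and Ps = 23.8 + 0.2Q; the wedge Ps − Pb = 57 gives 23.8 + 0.2Q − (6676/7 - (10/7)Q) = 57, so Q' = 606.
Then Pb = 6676/7 − (10/7)·606 = 88 and Ps = 23.8 + 0.2·606 = 145.

Q' = 606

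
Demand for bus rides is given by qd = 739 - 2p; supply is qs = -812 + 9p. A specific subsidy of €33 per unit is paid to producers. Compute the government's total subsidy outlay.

Government cost = €16863

Pre-subsidy: 739 - 2p = -812 + 9p gives p* = 141, q* = 457.
With the subsidy, sellers receive ps = pb + 33 for each unit, where pb is the price buyers pay.
Supply in terms of pb becomes qs = -812 + 9(pb + 33) = -515 + 9pb. Setting this equal to demand: 739 - 2pb = -515 + 9pb, so pb = 114.
Sellers receive ps = 114 + 33 = 147; q' = 739 − 2·114 = 511.
Government outlay = subsidy × quantity = 33 × 511 = 16863.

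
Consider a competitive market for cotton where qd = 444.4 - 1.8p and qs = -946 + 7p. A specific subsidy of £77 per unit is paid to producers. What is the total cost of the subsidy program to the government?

Pre-subsidy: 444.4 - 1.8p = -946 + 7p gives p* = 158, q* = 160.
With the subsidy, sellers receive ps = pb + 77 for each unit, where pb is the price buyers pay.
Supply in terms of pb becomes qs = -946 + 7(pb + 77) = -407 + 7pb. Setting this equal to demand: 444.4 - 1.8pb = -407 + 7pb, so pb = 96.75.
Sellers receive ps = 96.75 + 77 = 173.75; q' = 444.4 − 1.8·96.75 = 270.25.
Government outlay = subsidy × quantity = 77 × 270.25 = 20809.25.

Government cost = £20809.25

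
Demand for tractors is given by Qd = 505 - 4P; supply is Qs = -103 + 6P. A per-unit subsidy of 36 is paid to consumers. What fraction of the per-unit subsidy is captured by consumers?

Consumer share = 0.6

Pre-subsidy: 505 - 4P = -103 + 6P gives P* = 60.8, Q* = 261.8.
With the rebate, buyers effectively pay Pb = Ps − 36, where Ps is the price sellers receive.
Demand in terms of Ps becomes Qd = 505 − 4(Ps − 36) = 649 - 4Ps. Setting this equal to supply: 649 - 4Ps = -103 + 6Ps, so Ps = 75.2.
Buyers pay Pb = 75.2 − 36 = 39.2; Q' = -103 + 6·75.2 = 348.2.
Buyers' price falls by P* − Pb = 60.8 − 39.2 = 21.6; sellers' price rises by Ps − P* = 75.2 − 60.8 = 14.4.
So consumers capture 21.6/36 = 0.6 of each unit of subsidy.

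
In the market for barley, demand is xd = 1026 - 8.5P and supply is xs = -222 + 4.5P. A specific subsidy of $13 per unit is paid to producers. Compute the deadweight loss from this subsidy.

Pre-subsidy: 1026 - 8.5P = -222 + 4.5P gives P* = 96, x* = 210.
With the subsidy, sellers receive Ps = Pb + 13 for each unit, where Pb is the price buyers pay.
Supply in terms of Pb becomes xs = -222 + 4.5(Pb + 13) = -163.5 + 4.5Pb. Setting this equal to demand: 1026 - 8.5Pb = -163.5 + 4.5Pb, so Pb = 91.5.
Sellers receive Ps = 91.5 + 13 = 104.5; x' = 1026 − 8.5·91.5 = 248.25.
The subsidy expands output by 248.25 − 210 = 38.25 past the efficient level; on those units the gap between marginal cost and willingness to pay runs from 0 up to 13.
DWL = ½ × 13 × 38.25 = 248.625.

Deadweight loss = $248.625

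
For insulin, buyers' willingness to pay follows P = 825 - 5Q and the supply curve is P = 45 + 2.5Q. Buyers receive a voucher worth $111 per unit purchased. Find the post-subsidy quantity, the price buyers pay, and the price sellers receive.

Pre-subsidy: 825 - 5Q = 45 + 2.5Q gives Q* = 104 and P* = 305.
With the rebate, buyers effectively pay Pb = Ps − 111, where Ps is the price sellers receive.
On the curves, Pb = 825 - 5Q and Ps = 45 + 2.5Q; the wedge Ps − Pb = 111 gives 45 + 2.5Q − (825 - 5Q) = 111, so Q' = 118.8.
Then Pb = 825 − 5·118.8 = 231 and Ps = 45 + 2.5·118.8 = 342.

Q' = 118.8; buyers pay $231; sellers receive $342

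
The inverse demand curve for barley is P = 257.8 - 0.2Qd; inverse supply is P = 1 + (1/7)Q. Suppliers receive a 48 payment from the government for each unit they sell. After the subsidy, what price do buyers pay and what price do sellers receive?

Pre-subsidy: 257.8 - 0.2Q = 1 + (1/7)Q gives Q* = 749 and P* = 108.
With the subsidy, sellers receive Ps = Pb + 48 for each unit, where Pb is the price buyers pay.
On the curves, Pb = 257.8 - 0.2Q and Ps = 1 + (1/7)Q; the wedge Ps − Pb = 48 gives 1 + (1/7)Q − (257.8 - 0.2Q) = 48, so Q' = 889.
Then Pb = 257.8 − 0.2·889 = 80 and Ps = 1 + (1/7)·889 = 128.

Buyers pay 80; sellers receive 128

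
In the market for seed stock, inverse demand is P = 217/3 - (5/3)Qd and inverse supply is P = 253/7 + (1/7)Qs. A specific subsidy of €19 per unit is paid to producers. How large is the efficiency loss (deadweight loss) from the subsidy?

Deadweight loss = €99.75

Pre-subsidy: 217/3 - (5/3)Q = 253/7 + (1/7)Q gives Q* = 20 and P* = 39.
With the subsidy, sellers receive Ps = Pb + 19 for each unit, where Pb is the price buyers pay.
On the curves, Pb = 217/3 - (5/3)Q and Ps = 253/7 + (1/7)Q; the wedge Ps − Pb = 19 gives 253/7 + (1/7)Q − (217/3 - (5/3)Q) = 19, so Q' = 30.5.
Then Pb = 217/3 − (5/3)·30.5 = 21.5 and Ps = 253/7 + (1/7)·30.5 = 40.5.
The subsidy expands output by 30.5 − 20 = 10.5 past the efficient level; on those units the gap between marginal cost and willingness to pay runs from 0 up to 19.
DWL = ½ × 19 × 10.5 = 99.75.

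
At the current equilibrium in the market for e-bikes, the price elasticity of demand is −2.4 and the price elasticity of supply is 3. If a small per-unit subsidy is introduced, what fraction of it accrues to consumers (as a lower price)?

Consumer share = 5/9

For a small subsidy around the equilibrium, the benefit split depends on the relative slopes, which at a point are proportional to the elasticities.
Buyer share = εs/(εs + |εd|) = 3/(3 + 2.4) = 5/9; seller share = |εd|/(εs + |εd|) = 4/9.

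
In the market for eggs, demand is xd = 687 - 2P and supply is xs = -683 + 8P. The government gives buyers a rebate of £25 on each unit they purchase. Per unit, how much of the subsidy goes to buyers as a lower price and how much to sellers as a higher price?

Pre-subsidy: 687 - 2P = -683 + 8P gives P* = 137, x* = 413.
With the rebate, buyers effectively pay Pb = Ps − 25, where Ps is the price sellers receive.
Demand in terms of Ps becomes xd = 687 − 2(Ps − 25) = 737 - 2Ps. Setting this equal to supply: 737 - 2Ps = -683 + 8Ps, so Ps = 142.
Buyers pay Pb = 142 − 25 = 117; x' = -683 + 8·142 = 453.
Buyers' price falls by P* − Pb = 137 − 117 = 20; sellers' price rises by Ps − P* = 142 − 137 = 5.

Buyers gain £20 per unit; sellers gain £5 per unit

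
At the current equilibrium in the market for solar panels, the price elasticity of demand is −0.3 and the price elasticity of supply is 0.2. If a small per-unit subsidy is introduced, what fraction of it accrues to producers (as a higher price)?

For a small subsidy around the equilibrium, the benefit split depends on the relative slopes, which at a point are proportional to the elasticities.
Buyer share = εs/(εs + |εd|) = 0.2/(0.2 + 0.3) = 0.4; seller share = |εd|/(εs + |εd|) = 0.6.
So producers capture 0.6 of the subsidy.

Producer share = 0.6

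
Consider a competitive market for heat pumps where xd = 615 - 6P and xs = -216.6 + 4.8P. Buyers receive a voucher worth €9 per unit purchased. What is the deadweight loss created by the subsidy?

Pre-subsidy: 615 - 6P = -216.6 + 4.8P gives P* = 77, x* = 153.
With the rebate, buyers effectively pay Pb = Ps − 9, where Ps is the price sellers receive.
Demand in terms of Ps becomes xd = 615 − 6(Ps − 9) = 669 - 6Ps. Setting this equal to supply: 669 - 6Ps = -216.6 + 4.8Ps, so Ps = 82.
Buyers pay Pb = 82 − 9 = 73; x' = -216.6 + 4.8·82 = 177.
The subsidy expands output by 177 − 153 = 24 past the efficient level; on those units the gap between marginal cost and willingness to pay runs from 0 up to 9.
DWL = ½ × 9 × 24 = 108.

Deadweight loss = €108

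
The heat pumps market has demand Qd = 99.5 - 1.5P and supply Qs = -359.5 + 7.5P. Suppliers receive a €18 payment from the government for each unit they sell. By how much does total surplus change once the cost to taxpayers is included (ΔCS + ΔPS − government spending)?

Pre-subsidy: 99.5 - 1.5P = -359.5 + 7.5P gives P* = 51, Q* = 23.
With the subsidy, sellers receive Ps = Pb + 18 for each unit, where Pb is the price buyers pay.
Supply in terms of Pb becomes Qs = -359.5 + 7.5(Pb + 18) = -224.5 + 7.5Pb. Setting this equal to demand: 99.5 - 1.5Pb = -224.5 + 7.5Pb, so Pb = 36.
Sellers receive Ps = 36 + 18 = 54; Q' = 99.5 − 1.5·36 = 45.5.
ΔCS = ½(23 + 45.5)(51 − 36) = 513.75; ΔPS = ½(23 + 45.5)(54 − 51) = 102.75.
Government spending = 18 × 45.5 = 819.
Net change = 513.75 + 102.75 − 819 = -202.5. The loss equals the DWL triangle ½·18·22.5.

Net change in total surplus = -€202.5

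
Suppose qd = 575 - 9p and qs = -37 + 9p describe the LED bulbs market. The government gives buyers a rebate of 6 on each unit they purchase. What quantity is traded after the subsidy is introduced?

q' = 296

Pre-subsidy: 575 - 9p = -37 + 9p gives p* = 34, q* = 269.
With the rebate, buyers effectively pay pb = ps − 6, where ps is the price sellers receive.
Demand in terms of ps becomes qd = 575 − 9(ps − 6) = 629 - 9ps. Setting this equal to supply: 629 - 9ps = -37 + 9ps, so ps = 37.
Buyers pay pb = 37 − 6 = 31; q' = -37 + 9·37 = 296.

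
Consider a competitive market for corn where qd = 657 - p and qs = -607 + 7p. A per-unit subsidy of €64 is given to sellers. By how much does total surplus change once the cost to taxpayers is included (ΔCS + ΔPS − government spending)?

Pre-subsidy: 657 - p = -607 + 7p gives p* = 158, q* = 499.
With the subsidy, sellers receive ps = pb + 64 for each unit, where pb is the price buyers pay.
Supply in terms of pb becomes qs = -607 + 7(pb + 64) = -159 + 7pb. Setting this equal to demand: 657 - pb = -159 + 7pb, so pb = 102.
Sellers receive ps = 102 + 64 = 166; q' = 657 − 1·102 = 555.
ΔCS = ½(499 + 555)(158 − 102) = 29512; ΔPS = ½(499 + 555)(166 − 158) = 4216.
Government spending = 64 × 555 = 35520.
Net change = 29512 + 4216 − 35520 = -1792. The loss equals the DWL triangle ½·64·56.

Net change in total surplus = -€1792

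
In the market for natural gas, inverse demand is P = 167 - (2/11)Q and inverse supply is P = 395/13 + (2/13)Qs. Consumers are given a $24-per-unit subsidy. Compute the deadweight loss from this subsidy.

Pre-subsidy: 167 - (2/11)Q = 395/13 + (2/13)Q gives Q* = 407 and P* = 93.
With the rebate, buyers effectively pay Pb = Ps − 24, where Ps is the price sellers receive.
On the curves, Pb = 167 - (2/11)Q and Ps = 395/13 + (2/13)Q; the wedge Ps − Pb = 24 gives 395/13 + (2/13)Q − (167 - (2/11)Q) = 24, so Q' = 478.5.
Then Pb = 167 − (2/11)·478.5 = 80 and Ps = 395/13 + (2/13)·478.5 = 104.
The subsidy expands output by 478.5 − 407 = 71.5 past the efficient level; on those units the gap between marginal cost and willingness to pay runs from 0 up to 24.
DWL = ½ × 24 × 71.5 = 858.

Deadweight loss = $858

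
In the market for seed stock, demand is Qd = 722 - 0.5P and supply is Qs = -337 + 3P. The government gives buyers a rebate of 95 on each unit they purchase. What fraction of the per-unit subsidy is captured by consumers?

Pre-subsidy: 722 - 0.5P = -337 + 3P gives P* = 2118/7, Q* = 3995/7.
With the rebate, buyers effectively pay Pb = Ps − 95, where Ps is the price sellers receive.
Demand in terms of Ps becomes Qd = 722 − 0.5(Ps − 95) = 769.5 - 0.5Ps. Setting this equal to supply: 769.5 - 0.5Ps = -337 + 3Ps, so Ps = 2213/7.
Buyers pay Pb = 2213/7 − 95 = 1548/7; Q' = -337 + 3·(2213/7) = 4280/7.
Buyers' price falls by P* − Pb = 2118/7 − 1548/7 = 570/7; sellers' price rises by Ps − P* = 2213/7 − 2118/7 = 95/7.
So consumers capture (570/7)/95 = 6/7 of each unit of subsidy.

Consumer share = 6/7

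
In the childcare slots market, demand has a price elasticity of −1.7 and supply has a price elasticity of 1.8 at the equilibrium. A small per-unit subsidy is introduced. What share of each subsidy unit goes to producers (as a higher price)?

For a small subsidy around the equilibrium, the benefit split depends on the relative slopes, which at a point are proportional to the elasticities.
Buyer share = εs/(εs + |εd|) = 1.8/(1.8 + 1.7) = 18/35; seller share = |εd|/(εs + |εd|) = 17/35.
So producers capture 17/35 of the subsidy.

Producer share = 17/35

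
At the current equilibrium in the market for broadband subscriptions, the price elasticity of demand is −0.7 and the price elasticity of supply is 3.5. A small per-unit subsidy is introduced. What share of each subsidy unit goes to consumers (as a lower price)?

Consumer share = 5/6

For a small subsidy around the equilibrium, the benefit split depends on the relative slopes, which at a point are proportional to the elasticities.
Buyer share = εs/(εs + |εd|) = 3.5/(3.5 + 0.7) = 5/6; seller share = |εd|/(εs + |εd|) = 1/6.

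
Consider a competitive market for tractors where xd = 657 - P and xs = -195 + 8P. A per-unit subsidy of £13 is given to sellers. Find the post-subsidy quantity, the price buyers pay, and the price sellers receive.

Pre-subsidy: 657 - P = -195 + 8P gives P* = 284/3, x* = 1687/3.
With the subsidy, sellers receive Ps = Pb + 13 for each unit, where Pb is the price buyers pay.
Supply in terms of Pb becomes xs = -195 + 8(Pb + 13) = -91 + 8Pb. Setting this equal to demand: 657 - Pb = -91 + 8Pb, so Pb = 748/9.
Sellers receive Ps = 748/9 + 13 = 865/9; x' = 657 − 1·(748/9) = 5165/9.

x' = 5165/9; buyers pay 748/9; sellers receive 865/9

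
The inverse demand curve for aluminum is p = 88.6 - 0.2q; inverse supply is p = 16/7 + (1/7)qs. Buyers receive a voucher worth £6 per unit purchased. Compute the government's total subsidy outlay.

Pre-subsidy: 88.6 - 0.2q = 16/7 + (1/7)q gives q* = 251.75 and p* = 38.25.
With the rebate, buyers effectively pay pb = ps − 6, where ps is the price sellers receive.
On the curves, pb = 88.6 - 0.2q and ps = 16/7 + (1/7)q; the wedge ps − pb = 6 gives 16/7 + (1/7)q − (88.6 - 0.2q) = 6, so q' = 269.25.
Then pb = 88.6 − 0.2·269.25 = 34.75 and ps = 16/7 + (1/7)·269.25 = 40.75.
Government outlay = subsidy × quantity = 6 × 269.25 = 1615.5.

Government cost = £1615.5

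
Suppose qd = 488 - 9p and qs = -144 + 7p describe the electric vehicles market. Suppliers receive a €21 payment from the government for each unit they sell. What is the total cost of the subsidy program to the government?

Government cost = €4518.9375

Pre-subsidy: 488 - 9p = -144 + 7p gives p* = 39.5, q* = 132.5.
With the subsidy, sellers receive ps = pb + 21 for each unit, where pb is the price buyers pay.
Supply in terms of pb becomes qs = -144 + 7(pb + 21) = 3 + 7pb. Setting this equal to demand: 488 - 9pb = 3 + 7pb, so pb = 30.3125.
Sellers receive ps = 30.3125 + 21 = 51.3125; q' = 488 − 9·30.3125 = 215.1875.
Government outlay = subsidy × quantity = 21 × 215.1875 = 4518.9375.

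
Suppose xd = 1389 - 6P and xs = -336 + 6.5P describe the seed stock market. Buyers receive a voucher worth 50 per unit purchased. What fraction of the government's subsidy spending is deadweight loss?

Pre-subsidy: 1389 - 6P = -336 + 6.5P gives P* = 138, x* = 561.
With the rebate, buyers effectively pay Pb = Ps − 50, where Ps is the price sellers receive.
Demand in terms of Ps becomes xd = 1389 − 6(Ps − 50) = 1689 - 6Ps. Setting this equal to supply: 1689 - 6Ps = -336 + 6.5Ps, so Ps = 162.
Buyers pay Pb = 162 − 50 = 112; x' = -336 + 6.5·162 = 717.
ΔCS = ½(561 + 717)(138 − 112) = 16614; ΔPS = ½(561 + 717)(162 − 138) = 15336.
Government spending = 50 × 717 = 35850.
DWL = ½ × 50 × (717 − 561) = 3900; fraction = 3900 / 35850 = 26/239.

DWL / government spending = 26/239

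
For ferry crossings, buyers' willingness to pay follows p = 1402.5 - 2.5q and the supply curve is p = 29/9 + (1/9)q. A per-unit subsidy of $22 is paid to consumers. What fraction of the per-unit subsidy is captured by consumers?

Consumer share = 45/47

Pre-subsidy: 1402.5 - 2.5q = 29/9 + (1/9)q gives q* = 25187/47 and p* = 2950/47.
With the rebate, buyers effectively pay pb = ps − 22, where ps is the price sellers receive.
On the curves, pb = 1402.5 - 2.5q and ps = 29/9 + (1/9)q; the wedge ps − pb = 22 gives 29/9 + (1/9)q − (1402.5 - 2.5q) = 22, so q' = 25583/47.
Then pb = 1402.5 − 2.5·(25583/47) = 1960/47 and ps = 29/9 + (1/9)·(25583/47) = 2994/47.
Buyers' price falls by p* − pb = 2950/47 − 1960/47 = 990/47; sellers' price rises by ps − p* = 2994/47 − 2950/47 = 44/47.
So consumers capture (990/47)/22 = 45/47 of each unit of subsidy.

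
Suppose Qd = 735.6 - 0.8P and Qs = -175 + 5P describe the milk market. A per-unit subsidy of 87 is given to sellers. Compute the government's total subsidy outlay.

Government cost = 58290

Pre-subsidy: 735.6 - 0.8P = -175 + 5P gives P* = 157, Q* = 610.
With the subsidy, sellers receive Ps = Pb + 87 for each unit, where Pb is the price buyers pay.
Supply in terms of Pb becomes Qs = -175 + 5(Pb + 87) = 260 + 5Pb. Setting this equal to demand: 735.6 - 0.8Pb = 260 + 5Pb, so Pb = 82.
Sellers receive Ps = 82 + 87 = 169; Q' = 735.6 − 0.8·82 = 670.
Government outlay = subsidy × quantity = 87 × 670 = 58290.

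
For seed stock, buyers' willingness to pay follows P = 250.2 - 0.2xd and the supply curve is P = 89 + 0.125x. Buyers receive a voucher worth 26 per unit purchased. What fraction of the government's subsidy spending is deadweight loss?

DWL / government spending = 5/72

Pre-subsidy: 250.2 - 0.2x = 89 + 0.125x gives x* = 496 and P* = 151.
With the rebate, buyers effectively pay Pb = Ps − 26, where Ps is the price sellers receive.
On the curves, Pb = 250.2 - 0.2x and Ps = 89 + 0.125x; the wedge Ps − Pb = 26 gives 89 + 0.125x − (250.2 - 0.2x) = 26, so x' = 576.
Then Pb = 250.2 − 0.2·576 = 135 and Ps = 89 + 0.125·576 = 161.
ΔCS = ½(496 + 576)(151 − 135) = 8576; ΔPS = ½(496 + 576)(161 − 151) = 5360.
Government spending = 26 × 576 = 14976.
DWL = ½ × 26 × (576 − 496) = 1040; fraction = 1040 / 14976 = 5/72.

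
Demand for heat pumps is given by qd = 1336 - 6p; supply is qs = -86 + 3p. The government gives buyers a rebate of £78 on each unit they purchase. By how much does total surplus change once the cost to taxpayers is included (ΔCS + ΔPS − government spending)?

Pre-subsidy: 1336 - 6p = -86 + 3p gives p* = 158, q* = 388.
With the rebate, buyers effectively pay pb = ps − 78, where ps is the price sellers receive.
Demand in terms of ps becomes qd = 1336 − 6(ps − 78) = 1804 - 6ps. Setting this equal to supply: 1804 - 6ps = -86 + 3ps, so ps = 210.
Buyers pay pb = 210 − 78 = 132; q' = -86 + 3·210 = 544.
ΔCS = ½(388 + 544)(158 − 132) = 12116; ΔPS = ½(388 + 544)(210 − 158) = 24232.
Government spending = 78 × 544 = 42432.
Net change = 12116 + 24232 − 42432 = -6084. The loss equals the DWL triangle ½·78·156.

Net change in total surplus = -£6084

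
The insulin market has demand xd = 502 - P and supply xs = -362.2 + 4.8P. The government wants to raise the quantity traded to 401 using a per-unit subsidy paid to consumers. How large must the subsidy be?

Required subsidy s = 58 per unit

At x = 401, invert demand for the buyer price: Pb = (502 − 401)/1 = 101; invert supply for the seller price: Ps = (401 − (-362.2))/4.8 = 159.
The subsidy must fill the gap: s = Ps − Pb = 159 − 101 = 58.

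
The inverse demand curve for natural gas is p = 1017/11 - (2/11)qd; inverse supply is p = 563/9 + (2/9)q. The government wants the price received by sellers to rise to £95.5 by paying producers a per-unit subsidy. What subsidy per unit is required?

Required subsidy s = £30 per unit

At a seller price of 95.5, quantity supplied is -281.5 + 4.5·95.5 = 148.25.
Buyers absorb 148.25 only when they pay pb = 1017/11 − (2/11)·148.25 = 65.5.
s = ps − pb = 95.5 − 65.5 = 30.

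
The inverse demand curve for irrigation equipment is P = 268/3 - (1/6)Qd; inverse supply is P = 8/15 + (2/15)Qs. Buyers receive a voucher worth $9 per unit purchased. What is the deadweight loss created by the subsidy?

Deadweight loss = $135

Pre-subsidy: 268/3 - (1/6)Q = 8/15 + (2/15)Q gives Q* = 296 and P* = 40.
With the rebate, buyers effectively pay Pb = Ps − 9, where Ps is the price sellers receive.
On the curves, Pb = 268/3 - (1/6)Q and Ps = 8/15 + (2/15)Q; the wedge Ps − Pb = 9 gives 8/15 + (2/15)Q − (268/3 - (1/6)Q) = 9, so Q' = 326.
Then Pb = 268/3 − (1/6)·326 = 35 and Ps = 8/15 + (2/15)·326 = 44.
The subsidy expands output by 326 − 296 = 30 past the efficient level; on those units the gap between marginal cost and willingness to pay runs from 0 up to 9.
DWL = ½ × 9 × 30 = 135.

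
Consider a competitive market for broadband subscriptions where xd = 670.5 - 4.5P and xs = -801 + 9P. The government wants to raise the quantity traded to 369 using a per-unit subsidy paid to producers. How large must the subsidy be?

Required subsidy s = 63 per unit

At x = 369, invert demand for the buyer price: Pb = (670.5 − 369)/4.5 = 67; invert supply for the seller price: Ps = (369 − (-801))/9 = 130.
The subsidy must fill the gap: s = Ps − Pb = 130 − 67 = 63.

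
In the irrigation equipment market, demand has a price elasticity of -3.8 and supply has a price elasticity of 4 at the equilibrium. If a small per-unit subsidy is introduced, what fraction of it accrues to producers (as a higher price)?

For a small subsidy around the equilibrium, the benefit split depends on the relative slopes, which at a point are proportional to the elasticities.
Buyer share = εs/(εs + |εd|) = 4/(4 + 3.8) = 20/39; seller share = |εd|/(εs + |εd|) = 19/39.
So producers capture 19/39 of the subsidy.

Producer share = 19/39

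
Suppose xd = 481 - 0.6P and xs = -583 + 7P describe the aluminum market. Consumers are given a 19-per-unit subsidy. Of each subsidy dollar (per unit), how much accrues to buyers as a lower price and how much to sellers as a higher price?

Pre-subsidy: 481 - 0.6P = -583 + 7P gives P* = 140, x* = 397.
With the rebate, buyers effectively pay Pb = Ps − 19, where Ps is the price sellers receive.
Demand in terms of Ps becomes xd = 481 − 0.6(Ps − 19) = 492.4 - 0.6Ps. Setting this equal to supply: 492.4 - 0.6Ps = -583 + 7Ps, so Ps = 141.5.
Buyers pay Pb = 141.5 − 19 = 122.5; x' = -583 + 7·141.5 = 407.5.
Buyers' price falls by P* − Pb = 140 − 122.5 = 17.5; sellers' price rises by Ps − P* = 141.5 − 140 = 1.5.

Buyers gain 17.5 per unit; sellers gain 1.5 per unit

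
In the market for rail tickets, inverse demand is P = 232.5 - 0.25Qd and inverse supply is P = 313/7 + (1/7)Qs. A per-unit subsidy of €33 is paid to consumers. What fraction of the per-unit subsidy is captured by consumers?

Consumer share = 7/11

Pre-subsidy: 232.5 - 0.25Q = 313/7 + (1/7)Q gives Q* = 478 and P* = 113.
With the rebate, buyers effectively pay Pb = Ps − 33, where Ps is the price sellers receive.
On the curves, Pb = 232.5 - 0.25Q and Ps = 313/7 + (1/7)Q; the wedge Ps − Pb = 33 gives 313/7 + (1/7)Q − (232.5 - 0.25Q) = 33, so Q' = 562.
Then Pb = 232.5 − 0.25·562 = 92 and Ps = 313/7 + (1/7)·562 = 125.
Buyers' price falls by P* − Pb = 113 − 92 = 21; sellers' price rises by Ps − P* = 125 − 113 = 12.
So consumers capture 21/33 = 7/11 of each unit of subsidy.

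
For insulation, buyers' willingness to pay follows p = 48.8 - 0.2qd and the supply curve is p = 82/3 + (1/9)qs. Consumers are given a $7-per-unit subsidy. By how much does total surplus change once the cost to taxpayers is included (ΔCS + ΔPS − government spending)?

Pre-subsidy: 48.8 - 0.2q = 82/3 + (1/9)q gives q* = 69 and p* = 35.
With the rebate, buyers effectively pay pb = ps − 7, where ps is the price sellers receive.
On the curves, pb = 48.8 - 0.2q and ps = 82/3 + (1/9)q; the wedge ps − pb = 7 gives 82/3 + (1/9)q − (48.8 - 0.2q) = 7, so q' = 91.5.
Then pb = 48.8 − 0.2·91.5 = 30.5 and ps = 82/3 + (1/9)·91.5 = 37.5.
ΔCS = ½(69 + 91.5)(35 − 30.5) = 361.125; ΔPS = ½(69 + 91.5)(37.5 − 35) = 200.625.
Government spending = 7 × 91.5 = 640.5.
Net change = 361.125 + 200.625 − 640.5 = -78.75. The loss equals the DWL triangle ½·7·22.5.

Net change in total surplus = -$78.75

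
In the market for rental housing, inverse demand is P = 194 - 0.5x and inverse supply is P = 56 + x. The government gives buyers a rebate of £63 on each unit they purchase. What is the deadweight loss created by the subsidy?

Deadweight loss = £1323

Pre-subsidy: 194 - 0.5x = 56 + x gives x* = 92 and P* = 148.
With the rebate, buyers effectively pay Pb = Ps − 63, where Ps is the price sellers receive.
On the curves, Pb = 194 - 0.5x and Ps = 56 + x; the wedge Ps − Pb = 63 gives 56 + x − (194 - 0.5x) = 63, so x' = 134.
Then Pb = 194 − 0.5·134 = 127 and Ps = 56 + 1·134 = 190.
The subsidy expands output by 134 − 92 = 42 past the efficient level; on those units the gap between marginal cost and willingness to pay runs from 0 up to 63.
DWL = ½ × 63 × 42 = 1323.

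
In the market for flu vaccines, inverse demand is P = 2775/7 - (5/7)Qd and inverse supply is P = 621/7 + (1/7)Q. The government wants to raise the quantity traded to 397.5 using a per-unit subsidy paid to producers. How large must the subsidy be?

Required subsidy s = 33 per unit

At Q = 397.5, from the demand curve buyers pay Pb = 2775/7 − (5/7)·397.5 = 112.5; from the supply curve sellers need Ps = 621/7 + (1/7)·397.5 = 145.5.
The subsidy must fill the gap: s = Ps − Pb = 145.5 − 112.5 = 33.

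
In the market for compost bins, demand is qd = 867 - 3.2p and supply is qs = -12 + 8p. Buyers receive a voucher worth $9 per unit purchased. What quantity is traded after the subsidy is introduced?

q' = 4455/7

Pre-subsidy: 867 - 3.2p = -12 + 8p gives p* = 4395/56, q* = 4311/7.
With the rebate, buyers effectively pay pb = ps − 9, where ps is the price sellers receive.
Demand in terms of ps becomes qd = 867 − 3.2(ps − 9) = 895.8 - 3.2ps. Setting this equal to supply: 895.8 - 3.2ps = -12 + 8ps, so ps = 4539/56.
Buyers pay pb = 4539/56 − 9 = 4035/56; q' = -12 + 8·(4539/56) = 4455/7.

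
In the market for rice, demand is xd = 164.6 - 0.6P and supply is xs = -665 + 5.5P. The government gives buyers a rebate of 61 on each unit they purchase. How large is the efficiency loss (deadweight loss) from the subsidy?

Deadweight loss = 1006.5

Pre-subsidy: 164.6 - 0.6P = -665 + 5.5P gives P* = 136, x* = 83.
With the rebate, buyers effectively pay Pb = Ps − 61, where Ps is the price sellers receive.
Demand in terms of Ps becomes xd = 164.6 − 0.6(Ps − 61) = 201.2 - 0.6Ps. Setting this equal to supply: 201.2 - 0.6Ps = -665 + 5.5Ps, so Ps = 142.
Buyers pay Pb = 142 − 61 = 81; x' = -665 + 5.5·142 = 116.
The subsidy expands output by 116 − 83 = 33 past the efficient level; on those units the gap between marginal cost and willingness to pay runs from 0 up to 61.
DWL = ½ × 61 × 33 = 1006.5.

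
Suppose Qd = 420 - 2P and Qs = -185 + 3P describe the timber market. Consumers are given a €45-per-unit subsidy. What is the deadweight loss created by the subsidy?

Pre-subsidy: 420 - 2P = -185 + 3P gives P* = 121, Q* = 178.
With the rebate, buyers effectively pay Pb = Ps − 45, where Ps is the price sellers receive.
Demand in terms of Ps becomes Qd = 420 − 2(Ps − 45) = 510 - 2Ps. Setting this equal to supply: 510 - 2Ps = -185 + 3Ps, so Ps = 139.
Buyers pay Pb = 139 − 45 = 94; Q' = -185 + 3·139 = 232.
The subsidy expands output by 232 − 178 = 54 past the efficient level; on those units the gap between marginal cost and willingness to pay runs from 0 up to 45.
DWL = ½ × 45 × 54 = 1215.

Deadweight loss = €1215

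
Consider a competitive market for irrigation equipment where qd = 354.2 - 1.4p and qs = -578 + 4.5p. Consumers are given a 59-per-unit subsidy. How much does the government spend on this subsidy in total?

Government cost = 11564

Pre-subsidy: 354.2 - 1.4p = -578 + 4.5p gives p* = 158, q* = 133.
With the rebate, buyers effectively pay pb = ps − 59, where ps is the price sellers receive.
Demand in terms of ps becomes qd = 354.2 − 1.4(ps − 59) = 436.8 - 1.4ps. Setting this equal to supply: 436.8 - 1.4ps = -578 + 4.5ps, so ps = 172.
Buyers pay pb = 172 − 59 = 113; q' = -578 + 4.5·172 = 196.
Government outlay = subsidy × quantity = 59 × 196 = 11564.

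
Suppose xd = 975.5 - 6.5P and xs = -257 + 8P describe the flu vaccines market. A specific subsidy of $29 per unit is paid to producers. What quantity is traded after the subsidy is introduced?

Pre-subsidy: 975.5 - 6.5P = -257 + 8P gives P* = 85, x* = 423.
With the subsidy, sellers receive Ps = Pb + 29 for each unit, where Pb is the price buyers pay.
Supply in terms of Pb becomes xs = -257 + 8(Pb + 29) = -25 + 8Pb. Setting this equal to demand: 975.5 - 6.5Pb = -25 + 8Pb, so Pb = 69.
Sellers receive Ps = 69 + 29 = 98; x' = 975.5 − 6.5·69 = 527.

x' = 527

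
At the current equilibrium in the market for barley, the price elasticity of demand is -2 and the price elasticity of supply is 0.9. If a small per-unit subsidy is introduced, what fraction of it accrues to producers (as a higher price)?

For a small subsidy around the equilibrium, the benefit split depends on the relative slopes, which at a point are proportional to the elasticities.
Buyer share = εs/(εs + |εd|) = 0.9/(0.9 + 2) = 9/29; seller share = |εd|/(εs + |εd|) = 20/29.
So producers capture 20/29 of the subsidy.

Producer share = 20/29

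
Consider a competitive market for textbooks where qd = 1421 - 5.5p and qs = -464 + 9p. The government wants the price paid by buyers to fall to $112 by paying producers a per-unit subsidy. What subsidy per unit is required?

At a buyer price of 112, quantity demanded is 1421 − 5.5·112 = 805.
Sellers supply 805 only when they receive ps with -464 + 9·ps = 805, i.e. ps = 141.
s = ps − pb = 141 − 112 = 29.

Required subsidy s = $29 per unit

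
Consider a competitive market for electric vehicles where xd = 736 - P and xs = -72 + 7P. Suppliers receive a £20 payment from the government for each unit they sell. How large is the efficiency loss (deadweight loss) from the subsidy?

Pre-subsidy: 736 - P = -72 + 7P gives P* = 101, x* = 635.
With the subsidy, sellers receive Ps = Pb + 20 for each unit, where Pb is the price buyers pay.
Supply in terms of Pb becomes xs = -72 + 7(Pb + 20) = 68 + 7Pb. Setting this equal to demand: 736 - Pb = 68 + 7Pb, so Pb = 83.5.
Sellers receive Ps = 83.5 + 20 = 103.5; x' = 736 − 1·83.5 = 652.5.
The subsidy expands output by 652.5 − 635 = 17.5 past the efficient level; on those units the gap between marginal cost and willingness to pay runs from 0 up to 20.
DWL = ½ × 20 × 17.5 = 175.

Deadweight loss = £175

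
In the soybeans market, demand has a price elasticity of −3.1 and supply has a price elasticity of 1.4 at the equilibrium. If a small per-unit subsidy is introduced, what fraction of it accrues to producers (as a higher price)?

Producer share = 31/45

For a small subsidy around the equilibrium, the benefit split depends on the relative slopes, which at a point are proportional to the elasticities.
Buyer share = εs/(εs + |εd|) = 1.4/(1.4 + 3.1) = 14/45; seller share = |εd|/(εs + |εd|) = 31/45.
So producers capture 31/45 of the subsidy.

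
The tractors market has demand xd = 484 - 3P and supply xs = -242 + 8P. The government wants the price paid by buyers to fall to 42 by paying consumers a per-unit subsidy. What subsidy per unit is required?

Required subsidy s = 33 per unit

At a buyer price of 42, quantity demanded is 484 − 3·42 = 358.
Sellers supply 358 only when they receive Ps with -242 + 8·Ps = 358, i.e. Ps = 75.
s = Ps − Pb = 75 − 42 = 33.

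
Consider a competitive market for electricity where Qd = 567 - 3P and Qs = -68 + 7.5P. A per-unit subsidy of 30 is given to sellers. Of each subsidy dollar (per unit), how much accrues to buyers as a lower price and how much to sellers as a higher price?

Buyers gain 150/7 per unit; sellers gain 60/7 per unit

Pre-subsidy: 567 - 3P = -68 + 7.5P gives P* = 1270/21, Q* = 2699/7.
With the subsidy, sellers receive Ps = Pb + 30 for each unit, where Pb is the price buyers pay.
Supply in terms of Pb becomes Qs = -68 + 7.5(Pb + 30) = 157 + 7.5Pb. Setting this equal to demand: 567 - 3Pb = 157 + 7.5Pb, so Pb = 820/21.
Sellers receive Ps = 820/21 + 30 = 1450/21; Q' = 567 − 3·(820/21) = 3149/7.
Buyers' price falls by P* − Pb = 1270/21 − 820/21 = 150/7; sellers' price rises by Ps − P* = 1450/21 − 1270/21 = 60/7.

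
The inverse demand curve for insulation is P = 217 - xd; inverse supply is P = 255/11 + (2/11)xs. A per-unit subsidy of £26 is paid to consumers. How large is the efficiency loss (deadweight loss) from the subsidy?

Deadweight loss = £286

Pre-subsidy: 217 - x = 255/11 + (2/11)x gives x* = 164 and P* = 53.
With the rebate, buyers effectively pay Pb = Ps − 26, where Ps is the price sellers receive.
On the curves, Pb = 217 - x and Ps = 255/11 + (2/11)x; the wedge Ps − Pb = 26 gives 255/11 + (2/11)x − (217 - x) = 26, so x' = 186.
Then Pb = 217 − 1·186 = 31 and Ps = 255/11 + (2/11)·186 = 57.
The subsidy expands output by 186 − 164 = 22 past the efficient level; on those units the gap between marginal cost and willingness to pay runs from 0 up to 26.
DWL = ½ × 26 × 22 = 286.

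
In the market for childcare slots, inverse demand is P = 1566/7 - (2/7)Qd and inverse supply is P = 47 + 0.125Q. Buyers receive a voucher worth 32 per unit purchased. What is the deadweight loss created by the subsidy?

Pre-subsidy: 1566/7 - (2/7)Q = 47 + 0.125Q gives Q* = 9896/23 and P* = 2318/23.
With the rebate, buyers effectively pay Pb = Ps − 32, where Ps is the price sellers receive.
On the curves, Pb = 1566/7 - (2/7)Q and Ps = 47 + 0.125Q; the wedge Ps − Pb = 32 gives 47 + 0.125Q − (1566/7 - (2/7)Q) = 32, so Q' = 11688/23.
Then Pb = 1566/7 − (2/7)·(11688/23) = 1806/23 and Ps = 47 + 0.125·(11688/23) = 2542/23.
The subsidy expands output by 11688/23 − 9896/23 = 1792/23 past the efficient level; on those units the gap between marginal cost and willingness to pay runs from 0 up to 32.
DWL = ½ × 32 × 1792/23 = 28672/23.

Deadweight loss = 28672/23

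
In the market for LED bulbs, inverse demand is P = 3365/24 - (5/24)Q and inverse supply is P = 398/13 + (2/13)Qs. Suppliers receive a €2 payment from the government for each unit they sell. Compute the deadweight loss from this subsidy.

Pre-subsidy: 3365/24 - (5/24)Q = 398/13 + (2/13)Q gives Q* = 34193/113 and P* = 8720/113.
With the subsidy, sellers receive Ps = Pb + 2 for each unit, where Pb is the price buyers pay.
On the curves, Pb = 3365/24 - (5/24)Q and Ps = 398/13 + (2/13)Q; the wedge Ps − Pb = 2 gives 398/13 + (2/13)Q − (3365/24 - (5/24)Q) = 2, so Q' = 34817/113.
Then Pb = 3365/24 − (5/24)·(34817/113) = 8590/113 and Ps = 398/13 + (2/13)·(34817/113) = 8816/113.
The subsidy expands output by 34817/113 − 34193/113 = 624/113 past the efficient level; on those units the gap between marginal cost and willingness to pay runs from 0 up to 2.
DWL = ½ × 2 × 624/113 = 624/113.

Deadweight loss = 624/113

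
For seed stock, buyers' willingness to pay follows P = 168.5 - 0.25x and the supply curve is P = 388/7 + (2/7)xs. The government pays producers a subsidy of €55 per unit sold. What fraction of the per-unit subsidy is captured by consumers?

Pre-subsidy: 168.5 - 0.25x = 388/7 + (2/7)x gives x* = 3166/15 and P* = 1736/15.
With the subsidy, sellers receive Ps = Pb + 55 for each unit, where Pb is the price buyers pay.
On the curves, Pb = 168.5 - 0.25x and Ps = 388/7 + (2/7)x; the wedge Ps − Pb = 55 gives 388/7 + (2/7)x − (168.5 - 0.25x) = 55, so x' = 4706/15.
Then Pb = 168.5 − 0.25·(4706/15) = 1351/15 and Ps = 388/7 + (2/7)·(4706/15) = 2176/15.
Buyers' price falls by P* − Pb = 1736/15 − 1351/15 = 77/3; sellers' price rises by Ps − P* = 2176/15 − 1736/15 = 88/3.
So consumers capture (77/3)/55 = 7/15 of each unit of subsidy.

Consumer share = 7/15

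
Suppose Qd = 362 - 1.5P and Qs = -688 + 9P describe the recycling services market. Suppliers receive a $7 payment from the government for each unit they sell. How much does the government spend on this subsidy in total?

Pre-subsidy: 362 - 1.5P = -688 + 9P gives P* = 100, Q* = 212.
With the subsidy, sellers receive Ps = Pb + 7 for each unit, where Pb is the price buyers pay.
Supply in terms of Pb becomes Qs = -688 + 9(Pb + 7) = -625 + 9Pb. Setting this equal to demand: 362 - 1.5Pb = -625 + 9Pb, so Pb = 94.
Sellers receive Ps = 94 + 7 = 101; Q' = 362 − 1.5·94 = 221.
Government outlay = subsidy × quantity = 7 × 221 = 1547.

Government cost = $1547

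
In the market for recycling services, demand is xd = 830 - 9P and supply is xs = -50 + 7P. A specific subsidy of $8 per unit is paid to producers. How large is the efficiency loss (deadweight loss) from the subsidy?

Pre-subsidy: 830 - 9P = -50 + 7P gives P* = 55, x* = 335.
With the subsidy, sellers receive Ps = Pb + 8 for each unit, where Pb is the price buyers pay.
Supply in terms of Pb becomes xs = -50 + 7(Pb + 8) = 6 + 7Pb. Setting this equal to demand: 830 - 9Pb = 6 + 7Pb, so Pb = 51.5.
Sellers receive Ps = 51.5 + 8 = 59.5; x' = 830 − 9·51.5 = 366.5.
The subsidy expands output by 366.5 − 335 = 31.5 past the efficient level; on those units the gap between marginal cost and willingness to pay runs from 0 up to 8.
DWL = ½ × 8 × 31.5 = 126.

Deadweight loss = $126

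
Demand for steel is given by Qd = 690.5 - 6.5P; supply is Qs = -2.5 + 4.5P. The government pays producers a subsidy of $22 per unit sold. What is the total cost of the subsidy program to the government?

Pre-subsidy: 690.5 - 6.5P = -2.5 + 4.5P gives P* = 63, Q* = 281.
With the subsidy, sellers receive Ps = Pb + 22 for each unit, where Pb is the price buyers pay.
Supply in terms of Pb becomes Qs = -2.5 + 4.5(Pb + 22) = 96.5 + 4.5Pb. Setting this equal to demand: 690.5 - 6.5Pb = 96.5 + 4.5Pb, so Pb = 54.
Sellers receive Ps = 54 + 22 = 76; Q' = 690.5 − 6.5·54 = 339.5.
Government outlay = subsidy × quantity = 22 × 339.5 = 7469.

Government cost = $7469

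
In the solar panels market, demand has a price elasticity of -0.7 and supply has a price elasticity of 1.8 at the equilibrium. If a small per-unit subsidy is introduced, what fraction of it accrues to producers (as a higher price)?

Producer share = 0.28

For a small subsidy around the equilibrium, the benefit split depends on the relative slopes, which at a point are proportional to the elasticities.
Buyer share = εs/(εs + |εd|) = 1.8/(1.8 + 0.7) = 0.72; seller share = |εd|/(εs + |εd|) = 0.28.
So producers capture 0.28 of the subsidy.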